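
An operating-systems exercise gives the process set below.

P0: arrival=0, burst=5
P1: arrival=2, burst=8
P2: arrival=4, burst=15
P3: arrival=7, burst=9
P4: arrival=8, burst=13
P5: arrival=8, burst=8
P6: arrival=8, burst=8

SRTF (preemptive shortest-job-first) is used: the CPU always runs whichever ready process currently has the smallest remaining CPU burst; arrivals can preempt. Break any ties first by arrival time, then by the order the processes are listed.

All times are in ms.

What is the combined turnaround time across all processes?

Timeline: | P0 0-5 | P1 5-13 | P5 13-21 | P6 21-29 | P3 29-38 | P4 38-51 | P2 51-66 |
Completion: P0=5  P1=13  P2=66  P3=38  P4=51  P5=21  P6=29
Turnaround (C−A): P0=5  P1=11  P2=62  P3=31  P4=43  P5=13  P6=21
Turnaround = completion − arrival: P0=5, P1=11, P2=62, P3=31, P4=43, P5=13, P6=21
Total turnaround = 5 + 11 + 62 + 31 + 43 + 13 + 21 = 186

186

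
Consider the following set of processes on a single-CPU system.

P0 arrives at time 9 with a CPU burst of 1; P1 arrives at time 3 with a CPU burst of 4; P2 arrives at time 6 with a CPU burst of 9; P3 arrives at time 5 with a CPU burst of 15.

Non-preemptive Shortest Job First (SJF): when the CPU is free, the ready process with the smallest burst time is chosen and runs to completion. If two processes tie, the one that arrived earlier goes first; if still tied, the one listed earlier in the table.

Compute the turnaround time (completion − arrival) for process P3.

Schedule: | idle 0-3 | P1 3-7 | P2 7-16 | P0 16-17 | P3 17-32 |
Completion: P0=17  P1=7  P2=16  P3=32
Turnaround (C−A): P0=8  P1=4  P2=10  P3=27
Turnaround(P3) = completion − arrival = 32 − 5 = 27

27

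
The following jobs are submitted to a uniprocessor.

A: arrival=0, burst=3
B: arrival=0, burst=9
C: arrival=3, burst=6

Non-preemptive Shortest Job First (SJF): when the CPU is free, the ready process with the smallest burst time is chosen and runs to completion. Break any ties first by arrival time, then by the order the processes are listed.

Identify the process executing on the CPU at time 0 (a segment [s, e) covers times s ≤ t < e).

Gantt: | A 0-3 | C 3-9 | B 9-18 |
Completion: A=3  B=18  C=9

A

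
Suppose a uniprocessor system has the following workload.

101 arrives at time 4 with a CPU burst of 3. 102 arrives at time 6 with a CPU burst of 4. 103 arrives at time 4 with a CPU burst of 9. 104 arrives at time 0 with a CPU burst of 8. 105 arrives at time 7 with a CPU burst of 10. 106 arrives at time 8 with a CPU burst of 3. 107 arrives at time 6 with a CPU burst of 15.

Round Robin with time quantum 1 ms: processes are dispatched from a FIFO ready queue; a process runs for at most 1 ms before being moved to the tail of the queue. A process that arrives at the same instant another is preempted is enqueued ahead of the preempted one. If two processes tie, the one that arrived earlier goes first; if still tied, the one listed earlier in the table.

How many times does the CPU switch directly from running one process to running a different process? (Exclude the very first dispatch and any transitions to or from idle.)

44

Timeline: | 104 0-4 | 101 4-5 | 103 5-6 | 104 6-7 | 101 7-8 | 102 8-9 | 107 9-10 | 103 10-11 | 105 11-12 | 104 12-13 | 106 13-14 | 101 14-15 | 102 15-16 | 107 16-17 | 103 17-18 | 105 18-19 | 104 19-20 | 106 20-21 | 102 21-22 | 107 22-23 | 103 23-24 | 105 24-25 | 104 25-26 | 106 26-27 | 102 27-28 | 107 28-29 | 103 29-30 | 105 30-31 | 107 31-32 | 103 32-33 | 105 33-34 | 107 34-35 | 103 35-36 | 105 36-37 | 107 37-38 | 103 38-39 | 105 39-40 | 107 40-41 | 103 41-42 | 105 42-43 | 107 43-44 | 105 44-45 | 107 45-46 | 105 46-47 | 107 47-52 |
Completion: 101=15  102=28  103=42  104=26  105=47  106=27  107=52
Turnaround (C−A): 101=11  102=22  103=38  104=26  105=40  106=19  107=46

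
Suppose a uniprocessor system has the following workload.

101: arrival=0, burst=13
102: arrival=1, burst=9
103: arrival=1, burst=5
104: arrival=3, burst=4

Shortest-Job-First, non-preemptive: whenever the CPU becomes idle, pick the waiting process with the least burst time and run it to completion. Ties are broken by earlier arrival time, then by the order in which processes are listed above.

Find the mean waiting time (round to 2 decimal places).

Timeline: | 101 0-13 | 104 13-17 | 103 17-22 | 102 22-31 |
Completion: 101=13  102=31  103=22  104=17
Waiting times: 101=0, 102=21, 103=16, 104=10
Average waiting = (0+21+16+10) / 4 = 47/4 = 11.75

11.75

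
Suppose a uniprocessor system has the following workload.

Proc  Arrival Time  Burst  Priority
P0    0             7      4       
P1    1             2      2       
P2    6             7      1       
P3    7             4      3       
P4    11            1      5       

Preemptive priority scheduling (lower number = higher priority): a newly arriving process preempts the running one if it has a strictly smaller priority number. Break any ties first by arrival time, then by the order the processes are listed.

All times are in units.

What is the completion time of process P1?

3

Timeline: | P0 0-1 | P1 1-3 | P0 3-6 | P2 6-13 | P3 13-17 | P0 17-20 | P4 20-21 |
Completion: P0=20  P1=3  P2=13  P3=17  P4=21
Turnaround (C−A): P0=20  P1=2  P2=7  P3=10  P4=10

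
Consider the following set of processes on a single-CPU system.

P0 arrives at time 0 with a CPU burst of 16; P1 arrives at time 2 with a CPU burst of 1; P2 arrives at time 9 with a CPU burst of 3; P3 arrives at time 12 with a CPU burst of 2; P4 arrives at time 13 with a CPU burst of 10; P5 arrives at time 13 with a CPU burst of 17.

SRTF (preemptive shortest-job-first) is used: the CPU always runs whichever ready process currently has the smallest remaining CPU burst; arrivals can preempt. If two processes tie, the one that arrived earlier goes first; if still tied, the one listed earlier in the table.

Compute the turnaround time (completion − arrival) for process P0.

22

Timeline: | P0 0-2 | P1 2-3 | P0 3-9 | P2 9-12 | P3 12-14 | P0 14-22 | P4 22-32 | P5 32-49 |
Completion: P0=22  P1=3  P2=12  P3=14  P4=32  P5=49
Turnaround (C−A): P0=22  P1=1  P2=3  P3=2  P4=19  P5=36
Turnaround(P0) = completion − arrival = 22 − 0 = 22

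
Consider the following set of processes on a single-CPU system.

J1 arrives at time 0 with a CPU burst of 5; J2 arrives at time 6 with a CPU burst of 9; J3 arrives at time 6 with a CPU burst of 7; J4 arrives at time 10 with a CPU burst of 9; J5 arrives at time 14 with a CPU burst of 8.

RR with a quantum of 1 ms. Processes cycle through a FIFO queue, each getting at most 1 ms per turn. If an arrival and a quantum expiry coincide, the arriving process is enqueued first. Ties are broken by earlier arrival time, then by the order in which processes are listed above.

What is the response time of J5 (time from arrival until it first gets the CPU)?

Timeline: | J1 0-5 | idle 5-6 | J2 6-7 | J3 7-8 | J2 8-9 | J3 9-10 | J2 10-11 | J4 11-12 | J3 12-13 | J2 13-14 | J4 14-15 | J3 15-16 | J5 16-17 | J2 17-18 | J4 18-19 | J3 19-20 | J5 20-21 | J2 21-22 | J4 22-23 | J3 23-24 | J5 24-25 | J2 25-26 | J4 26-27 | J3 27-28 | J5 28-29 | J2 29-30 | J4 30-31 | J5 31-32 | J2 32-33 | J4 33-34 | J5 34-35 | J4 35-36 | J5 36-37 | J4 37-38 | J5 38-39 |
Completion: J1=5  J2=33  J3=28  J4=38  J5=39
Response(J5) = first start − arrival = 16 − 14 = 2

2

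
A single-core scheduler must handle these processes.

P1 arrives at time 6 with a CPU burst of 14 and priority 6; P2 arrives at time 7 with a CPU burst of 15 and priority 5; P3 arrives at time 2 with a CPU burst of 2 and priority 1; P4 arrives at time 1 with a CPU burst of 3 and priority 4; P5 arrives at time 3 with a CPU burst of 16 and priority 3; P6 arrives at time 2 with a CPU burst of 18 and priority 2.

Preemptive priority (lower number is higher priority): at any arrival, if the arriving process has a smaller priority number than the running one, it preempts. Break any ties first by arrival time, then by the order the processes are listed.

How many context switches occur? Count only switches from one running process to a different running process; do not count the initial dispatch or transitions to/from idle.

6

Schedule: | idle 0-1 | P4 1-2 | P3 2-4 | P6 4-22 | P5 22-38 | P4 38-40 | P2 40-55 | P1 55-69 |
Completion: P1=69  P2=55  P3=4  P4=40  P5=38  P6=22
Turnaround (C−A): P1=63  P2=48  P3=2  P4=39  P5=35  P6=20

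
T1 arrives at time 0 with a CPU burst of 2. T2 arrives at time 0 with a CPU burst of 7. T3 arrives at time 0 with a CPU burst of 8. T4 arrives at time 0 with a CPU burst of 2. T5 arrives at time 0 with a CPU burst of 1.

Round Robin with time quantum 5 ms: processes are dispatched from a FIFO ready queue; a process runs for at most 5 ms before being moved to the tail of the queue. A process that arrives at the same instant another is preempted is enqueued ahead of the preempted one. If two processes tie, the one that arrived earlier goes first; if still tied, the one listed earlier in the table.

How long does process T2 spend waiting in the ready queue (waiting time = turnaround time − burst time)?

Gantt: | T1 0-2 | T2 2-7 | T3 7-12 | T4 12-14 | T5 14-15 | T2 15-17 | T3 17-20 |
Completion: T1=2  T2=17  T3=20  T4=14  T5=15
Turnaround (C−A): T1=2  T2=17  T3=20  T4=14  T5=15
Waiting(T2) = turnaround − burst = 17 − 7 = 10

10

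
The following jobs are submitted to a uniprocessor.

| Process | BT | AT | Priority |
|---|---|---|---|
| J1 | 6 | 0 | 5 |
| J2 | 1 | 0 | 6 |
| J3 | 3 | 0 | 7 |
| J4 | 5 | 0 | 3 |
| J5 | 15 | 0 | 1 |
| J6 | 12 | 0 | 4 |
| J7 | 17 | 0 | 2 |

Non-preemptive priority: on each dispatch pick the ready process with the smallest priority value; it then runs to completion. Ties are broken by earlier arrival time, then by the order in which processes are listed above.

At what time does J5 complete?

Timeline: | J5 0-15 | J7 15-32 | J4 32-37 | J6 37-49 | J1 49-55 | J2 55-56 | J3 56-59 |
Completion: J1=55  J2=56  J3=59  J4=37  J5=15  J6=49  J7=32

15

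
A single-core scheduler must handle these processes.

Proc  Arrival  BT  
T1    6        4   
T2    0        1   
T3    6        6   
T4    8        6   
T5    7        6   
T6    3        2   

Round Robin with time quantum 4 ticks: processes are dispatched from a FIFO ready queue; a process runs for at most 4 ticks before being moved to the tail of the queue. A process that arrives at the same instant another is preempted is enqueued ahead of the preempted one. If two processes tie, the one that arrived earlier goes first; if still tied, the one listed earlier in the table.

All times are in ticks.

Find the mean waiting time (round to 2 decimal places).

6.50

Gantt: | T2 0-1 | idle 1-3 | T6 3-5 | idle 5-6 | T1 6-10 | T3 10-14 | T5 14-18 | T4 18-22 | T3 22-24 | T5 24-26 | T4 26-28 |
Completion: T1=10  T2=1  T3=24  T4=28  T5=26  T6=5
Waiting times: T1=0, T2=0, T3=12, T4=14, T5=13, T6=0
Average waiting = (0+0+12+14+13+0) / 6 = 39/6 = 6.50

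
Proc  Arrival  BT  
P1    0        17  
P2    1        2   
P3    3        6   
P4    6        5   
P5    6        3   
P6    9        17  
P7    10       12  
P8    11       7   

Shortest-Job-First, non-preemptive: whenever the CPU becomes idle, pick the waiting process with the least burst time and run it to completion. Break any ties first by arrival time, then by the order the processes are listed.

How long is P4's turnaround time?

Timeline: | P1 0-17 | P2 17-19 | P5 19-22 | P4 22-27 | P3 27-33 | P8 33-40 | P7 40-52 | P6 52-69 |
Completion: P1=17  P2=19  P3=33  P4=27  P5=22  P6=69  P7=52  P8=40
Turnaround(P4) = completion − arrival = 27 − 6 = 21

21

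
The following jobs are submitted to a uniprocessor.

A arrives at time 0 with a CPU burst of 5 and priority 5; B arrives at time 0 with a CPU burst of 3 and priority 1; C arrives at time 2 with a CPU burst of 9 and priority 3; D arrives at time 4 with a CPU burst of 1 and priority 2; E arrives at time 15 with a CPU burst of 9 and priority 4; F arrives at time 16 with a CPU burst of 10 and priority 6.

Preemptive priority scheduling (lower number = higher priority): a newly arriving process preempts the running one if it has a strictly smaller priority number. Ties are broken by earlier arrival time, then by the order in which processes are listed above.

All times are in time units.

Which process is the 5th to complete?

Timeline: | B 0-3 | C 3-4 | D 4-5 | C 5-13 | A 13-15 | E 15-24 | A 24-27 | F 27-37 |
Completion: A=27  B=3  C=13  D=5  E=24  F=37
Turnaround (C−A): A=27  B=3  C=11  D=1  E=9  F=21
Finish order: B → D → C → E → A → F

A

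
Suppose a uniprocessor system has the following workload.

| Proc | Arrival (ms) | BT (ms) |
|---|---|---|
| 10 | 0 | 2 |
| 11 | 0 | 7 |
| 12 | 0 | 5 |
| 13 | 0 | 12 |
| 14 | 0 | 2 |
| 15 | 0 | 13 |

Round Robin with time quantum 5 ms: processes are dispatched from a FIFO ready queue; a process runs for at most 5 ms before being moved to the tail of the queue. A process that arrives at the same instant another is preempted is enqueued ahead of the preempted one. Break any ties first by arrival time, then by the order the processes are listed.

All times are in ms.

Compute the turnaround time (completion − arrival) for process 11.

Timeline: | 10 0-2 | 11 2-7 | 12 7-12 | 13 12-17 | 14 17-19 | 15 19-24 | 11 24-26 | 13 26-31 | 15 31-36 | 13 36-38 | 15 38-41 |
Completion: 10=2  11=26  12=12  13=38  14=19  15=41
Turnaround (C−A): 10=2  11=26  12=12  13=38  14=19  15=41
Turnaround(11) = completion − arrival = 26 − 0 = 26

26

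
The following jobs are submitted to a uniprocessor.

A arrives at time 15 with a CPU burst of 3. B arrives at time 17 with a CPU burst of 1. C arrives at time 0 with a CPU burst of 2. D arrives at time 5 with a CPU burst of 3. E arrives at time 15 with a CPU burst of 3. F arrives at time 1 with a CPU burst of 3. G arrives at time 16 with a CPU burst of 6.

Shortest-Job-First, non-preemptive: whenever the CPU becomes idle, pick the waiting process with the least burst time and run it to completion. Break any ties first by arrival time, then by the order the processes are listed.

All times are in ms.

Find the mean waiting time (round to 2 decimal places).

1.71

Schedule: | C 0-2 | F 2-5 | D 5-8 | idle 8-15 | A 15-18 | B 18-19 | E 19-22 | G 22-28 |
Completion: A=18  B=19  C=2  D=8  E=22  F=5  G=28
Turnaround (C−A): A=3  B=2  C=2  D=3  E=7  F=4  G=12
Waiting times: A=0, B=1, C=0, D=0, E=4, F=1, G=6
Average waiting = (0+1+0+0+4+1+6) / 7 = 12/7 = 1.71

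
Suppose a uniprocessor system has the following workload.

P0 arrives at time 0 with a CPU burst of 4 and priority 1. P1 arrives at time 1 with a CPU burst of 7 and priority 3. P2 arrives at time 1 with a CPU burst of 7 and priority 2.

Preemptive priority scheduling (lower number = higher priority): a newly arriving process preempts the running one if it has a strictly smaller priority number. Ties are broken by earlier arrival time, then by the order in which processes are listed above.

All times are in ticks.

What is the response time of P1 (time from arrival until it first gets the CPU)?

Schedule: | P0 0-4 | P2 4-11 | P1 11-18 |
Completion: P0=4  P1=18  P2=11
Response(P1) = first start − arrival = 11 − 1 = 10

10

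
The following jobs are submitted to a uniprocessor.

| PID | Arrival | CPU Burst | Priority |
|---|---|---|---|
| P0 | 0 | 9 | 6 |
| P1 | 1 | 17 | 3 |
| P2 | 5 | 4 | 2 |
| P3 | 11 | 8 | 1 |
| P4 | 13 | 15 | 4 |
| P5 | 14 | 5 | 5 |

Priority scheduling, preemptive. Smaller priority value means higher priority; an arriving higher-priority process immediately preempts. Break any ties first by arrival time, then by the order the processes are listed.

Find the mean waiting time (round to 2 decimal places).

18.17

Schedule: | P0 0-1 | P1 1-5 | P2 5-9 | P1 9-11 | P3 11-19 | P1 19-30 | P4 30-45 | P5 45-50 | P0 50-58 |
Completion: P0=58  P1=30  P2=9  P3=19  P4=45  P5=50
Turnaround (C−A): P0=58  P1=29  P2=4  P3=8  P4=32  P5=36
Waiting times: P0=49, P1=12, P2=0, P3=0, P4=17, P5=31
Average waiting = (49+12+0+0+17+31) / 6 = 109/6 = 18.17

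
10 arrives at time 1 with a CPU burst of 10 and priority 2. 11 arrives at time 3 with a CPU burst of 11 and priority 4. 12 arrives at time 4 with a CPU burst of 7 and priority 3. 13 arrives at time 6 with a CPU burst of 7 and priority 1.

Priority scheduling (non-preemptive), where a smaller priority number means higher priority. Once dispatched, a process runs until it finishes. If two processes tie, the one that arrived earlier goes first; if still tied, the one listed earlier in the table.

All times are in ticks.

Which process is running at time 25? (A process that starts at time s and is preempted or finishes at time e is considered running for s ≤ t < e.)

Gantt: | idle 0-1 | 10 1-11 | 13 11-18 | 12 18-25 | 11 25-36 |
Completion: 10=11  11=36  12=25  13=18
Turnaround (C−A): 10=10  11=33  12=21  13=12

11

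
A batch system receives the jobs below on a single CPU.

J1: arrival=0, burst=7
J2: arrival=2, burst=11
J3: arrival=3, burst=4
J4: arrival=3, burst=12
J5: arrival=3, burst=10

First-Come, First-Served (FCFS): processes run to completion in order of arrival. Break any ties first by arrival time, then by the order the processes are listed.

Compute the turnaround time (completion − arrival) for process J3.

19

Schedule: | J1 0-7 | J2 7-18 | J3 18-22 | J4 22-34 | J5 34-44 |
Completion: J1=7  J2=18  J3=22  J4=34  J5=44
Turnaround (C−A): J1=7  J2=16  J3=19  J4=31  J5=41
Turnaround(J3) = completion − arrival = 22 − 3 = 19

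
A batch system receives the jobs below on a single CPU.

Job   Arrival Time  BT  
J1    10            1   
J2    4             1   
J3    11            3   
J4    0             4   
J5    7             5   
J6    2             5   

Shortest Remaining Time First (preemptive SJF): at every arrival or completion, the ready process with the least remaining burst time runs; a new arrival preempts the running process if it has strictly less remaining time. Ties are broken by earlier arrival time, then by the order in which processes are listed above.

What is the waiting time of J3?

Gantt: | J4 0-4 | J2 4-5 | J6 5-10 | J1 10-11 | J3 11-14 | J5 14-19 |
Completion: J1=11  J2=5  J3=14  J4=4  J5=19  J6=10
Turnaround (C−A): J1=1  J2=1  J3=3  J4=4  J5=12  J6=8
Waiting(J3) = turnaround − burst = 3 − 3 = 0

0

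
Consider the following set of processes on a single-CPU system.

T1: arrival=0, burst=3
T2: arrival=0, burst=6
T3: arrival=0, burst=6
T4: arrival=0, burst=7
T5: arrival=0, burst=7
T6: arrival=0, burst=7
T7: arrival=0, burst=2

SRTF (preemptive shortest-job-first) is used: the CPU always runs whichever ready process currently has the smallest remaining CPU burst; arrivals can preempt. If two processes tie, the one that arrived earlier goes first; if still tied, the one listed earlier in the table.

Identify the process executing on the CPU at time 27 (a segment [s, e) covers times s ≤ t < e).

Gantt: | T7 0-2 | T1 2-5 | T2 5-11 | T3 11-17 | T4 17-24 | T5 24-31 | T6 31-38 |
Completion: T1=5  T2=11  T3=17  T4=24  T5=31  T6=38  T7=2
Turnaround (C−A): T1=5  T2=11  T3=17  T4=24  T5=31  T6=38  T7=2

T5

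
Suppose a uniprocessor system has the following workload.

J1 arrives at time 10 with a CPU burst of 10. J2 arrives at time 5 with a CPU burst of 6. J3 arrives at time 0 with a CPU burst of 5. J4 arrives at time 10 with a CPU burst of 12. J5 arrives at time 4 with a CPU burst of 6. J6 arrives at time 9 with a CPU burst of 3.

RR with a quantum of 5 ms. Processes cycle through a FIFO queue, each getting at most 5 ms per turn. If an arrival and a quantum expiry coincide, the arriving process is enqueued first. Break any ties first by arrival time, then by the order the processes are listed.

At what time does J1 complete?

Gantt: | J3 0-5 | J5 5-10 | J2 10-15 | J6 15-18 | J1 18-23 | J4 23-28 | J5 28-29 | J2 29-30 | J1 30-35 | J4 35-42 |
Completion: J1=35  J2=30  J3=5  J4=42  J5=29  J6=18
Turnaround (C−A): J1=25  J2=25  J3=5  J4=32  J5=25  J6=9

35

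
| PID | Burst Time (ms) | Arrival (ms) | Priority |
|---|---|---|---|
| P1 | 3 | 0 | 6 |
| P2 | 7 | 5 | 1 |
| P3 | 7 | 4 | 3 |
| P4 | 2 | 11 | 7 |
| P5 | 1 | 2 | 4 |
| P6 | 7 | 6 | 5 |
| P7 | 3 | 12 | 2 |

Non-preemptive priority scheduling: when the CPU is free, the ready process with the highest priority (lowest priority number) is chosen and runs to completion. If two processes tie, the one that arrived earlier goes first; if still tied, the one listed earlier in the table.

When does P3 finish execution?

Gantt: | P1 0-3 | P5 3-4 | P3 4-11 | P2 11-18 | P7 18-21 | P6 21-28 | P4 28-30 |
Completion: P1=3  P2=18  P3=11  P4=30  P5=4  P6=28  P7=21

11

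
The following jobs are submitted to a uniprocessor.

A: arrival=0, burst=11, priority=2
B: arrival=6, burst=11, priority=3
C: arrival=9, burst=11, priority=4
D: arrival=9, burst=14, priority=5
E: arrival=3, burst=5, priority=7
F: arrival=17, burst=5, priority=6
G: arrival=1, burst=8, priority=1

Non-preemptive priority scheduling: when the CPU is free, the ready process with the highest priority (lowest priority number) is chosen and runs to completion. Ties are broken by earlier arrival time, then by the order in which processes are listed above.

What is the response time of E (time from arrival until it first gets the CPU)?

57

Gantt: | A 0-11 | G 11-19 | B 19-30 | C 30-41 | D 41-55 | F 55-60 | E 60-65 |
Completion: A=11  B=30  C=41  D=55  E=65  F=60  G=19
Response(E) = first start − arrival = 60 − 3 = 57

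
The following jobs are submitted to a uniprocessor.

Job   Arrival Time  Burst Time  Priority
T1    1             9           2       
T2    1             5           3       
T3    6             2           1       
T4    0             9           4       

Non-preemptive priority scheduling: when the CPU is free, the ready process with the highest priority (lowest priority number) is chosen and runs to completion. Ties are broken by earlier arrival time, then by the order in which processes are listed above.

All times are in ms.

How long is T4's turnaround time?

Gantt: | T4 0-9 | T3 9-11 | T1 11-20 | T2 20-25 |
Completion: T1=20  T2=25  T3=11  T4=9
Turnaround (C−A): T1=19  T2=24  T3=5  T4=9
Turnaround(T4) = completion − arrival = 9 − 0 = 9

9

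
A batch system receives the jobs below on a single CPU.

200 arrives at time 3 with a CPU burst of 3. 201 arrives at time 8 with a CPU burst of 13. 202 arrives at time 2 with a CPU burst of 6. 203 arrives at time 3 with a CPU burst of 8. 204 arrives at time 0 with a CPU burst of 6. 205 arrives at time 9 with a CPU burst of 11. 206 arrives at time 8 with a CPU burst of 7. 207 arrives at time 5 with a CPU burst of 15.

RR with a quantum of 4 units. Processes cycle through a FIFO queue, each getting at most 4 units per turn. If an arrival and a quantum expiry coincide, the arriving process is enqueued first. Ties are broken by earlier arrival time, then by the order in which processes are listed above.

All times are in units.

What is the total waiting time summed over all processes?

Schedule: | 204 0-4 | 202 4-8 | 200 8-11 | 203 11-15 | 204 15-17 | 207 17-21 | 201 21-25 | 206 25-29 | 202 29-31 | 205 31-35 | 203 35-39 | 207 39-43 | 201 43-47 | 206 47-50 | 205 50-54 | 207 54-58 | 201 58-62 | 205 62-65 | 207 65-68 | 201 68-69 |
Completion: 200=11  201=69  202=31  203=39  204=17  205=65  206=50  207=68
Turnaround (C−A): 200=8  201=61  202=29  203=36  204=17  205=56  206=42  207=63
Waiting = turnaround − burst: 200=5, 201=48, 202=23, 203=28, 204=11, 205=45, 206=35, 207=48
Total waiting = 5 + 48 + 23 + 28 + 11 + 45 + 35 + 48 = 243

243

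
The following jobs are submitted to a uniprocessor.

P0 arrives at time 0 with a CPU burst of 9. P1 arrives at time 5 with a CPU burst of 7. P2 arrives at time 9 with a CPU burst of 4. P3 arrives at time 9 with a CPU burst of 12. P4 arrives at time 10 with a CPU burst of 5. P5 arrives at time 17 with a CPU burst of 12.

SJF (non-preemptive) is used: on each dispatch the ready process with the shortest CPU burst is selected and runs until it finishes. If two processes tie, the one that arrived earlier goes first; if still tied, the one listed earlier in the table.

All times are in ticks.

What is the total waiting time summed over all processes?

Timeline: | P0 0-9 | P2 9-13 | P4 13-18 | P1 18-25 | P3 25-37 | P5 37-49 |
Completion: P0=9  P1=25  P2=13  P3=37  P4=18  P5=49
Waiting = turnaround − burst: P0=0, P1=13, P2=0, P3=16, P4=3, P5=20
Total waiting = 0 + 13 + 0 + 16 + 3 + 20 = 52

52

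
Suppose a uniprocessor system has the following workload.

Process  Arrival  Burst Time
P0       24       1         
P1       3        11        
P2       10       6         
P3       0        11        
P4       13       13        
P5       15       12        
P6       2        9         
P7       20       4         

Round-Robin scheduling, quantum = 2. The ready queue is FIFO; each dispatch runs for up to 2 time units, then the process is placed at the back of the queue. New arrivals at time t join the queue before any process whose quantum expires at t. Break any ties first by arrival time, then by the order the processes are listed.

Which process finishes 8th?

Gantt: | P3 0-2 | P6 2-4 | P3 4-6 | P1 6-8 | P6 8-10 | P3 10-12 | P1 12-14 | P2 14-16 | P6 16-18 | P3 18-20 | P4 20-22 | P1 22-24 | P5 24-26 | P2 26-28 | P6 28-30 | P7 30-32 | P3 32-34 | P4 34-36 | P0 36-37 | P1 37-39 | P5 39-41 | P2 41-43 | P6 43-44 | P7 44-46 | P3 46-47 | P4 47-49 | P1 49-51 | P5 51-53 | P4 53-55 | P1 55-56 | P5 56-58 | P4 58-60 | P5 60-62 | P4 62-64 | P5 64-66 | P4 66-67 |
Completion: P0=37  P1=56  P2=43  P3=47  P4=67  P5=66  P6=44  P7=46
Turnaround (C−A): P0=13  P1=53  P2=33  P3=47  P4=54  P5=51  P6=42  P7=26
Finish order: P0 → P2 → P6 → P7 → P3 → P1 → P5 → P4

P4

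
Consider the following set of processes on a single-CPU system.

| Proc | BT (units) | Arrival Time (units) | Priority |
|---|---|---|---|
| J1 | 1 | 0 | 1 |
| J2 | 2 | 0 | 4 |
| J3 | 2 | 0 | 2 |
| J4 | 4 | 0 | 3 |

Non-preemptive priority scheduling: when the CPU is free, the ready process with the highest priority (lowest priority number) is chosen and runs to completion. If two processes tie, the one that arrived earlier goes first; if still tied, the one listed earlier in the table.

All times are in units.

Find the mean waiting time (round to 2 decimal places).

2.75

Schedule: | J1 0-1 | J3 1-3 | J4 3-7 | J2 7-9 |
Completion: J1=1  J2=9  J3=3  J4=7
Turnaround (C−A): J1=1  J2=9  J3=3  J4=7
Waiting times: J1=0, J2=7, J3=1, J4=3
Average waiting = (0+7+1+3) / 4 = 11/4 = 2.75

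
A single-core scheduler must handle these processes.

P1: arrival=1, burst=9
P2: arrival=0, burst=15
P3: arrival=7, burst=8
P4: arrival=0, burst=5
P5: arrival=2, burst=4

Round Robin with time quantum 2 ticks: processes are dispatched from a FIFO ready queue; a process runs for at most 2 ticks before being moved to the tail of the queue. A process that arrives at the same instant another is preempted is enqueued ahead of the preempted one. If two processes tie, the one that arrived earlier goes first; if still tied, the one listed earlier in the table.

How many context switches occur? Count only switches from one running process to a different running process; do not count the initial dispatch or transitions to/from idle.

Schedule: | P2 0-2 | P4 2-4 | P1 4-6 | P5 6-8 | P2 8-10 | P4 10-12 | P1 12-14 | P3 14-16 | P5 16-18 | P2 18-20 | P4 20-21 | P1 21-23 | P3 23-25 | P2 25-27 | P1 27-29 | P3 29-31 | P2 31-33 | P1 33-34 | P3 34-36 | P2 36-41 |
Completion: P1=34  P2=41  P3=36  P4=21  P5=18
Turnaround (C−A): P1=33  P2=41  P3=29  P4=21  P5=16

19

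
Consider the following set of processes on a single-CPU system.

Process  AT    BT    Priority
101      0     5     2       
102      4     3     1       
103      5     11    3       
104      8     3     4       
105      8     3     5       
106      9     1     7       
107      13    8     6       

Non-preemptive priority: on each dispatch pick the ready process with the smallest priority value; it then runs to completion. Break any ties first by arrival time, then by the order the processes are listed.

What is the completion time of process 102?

Timeline: | 101 0-5 | 102 5-8 | 103 8-19 | 104 19-22 | 105 22-25 | 107 25-33 | 106 33-34 |
Completion: 101=5  102=8  103=19  104=22  105=25  106=34  107=33
Turnaround (C−A): 101=5  102=4  103=14  104=14  105=17  106=25  107=20

8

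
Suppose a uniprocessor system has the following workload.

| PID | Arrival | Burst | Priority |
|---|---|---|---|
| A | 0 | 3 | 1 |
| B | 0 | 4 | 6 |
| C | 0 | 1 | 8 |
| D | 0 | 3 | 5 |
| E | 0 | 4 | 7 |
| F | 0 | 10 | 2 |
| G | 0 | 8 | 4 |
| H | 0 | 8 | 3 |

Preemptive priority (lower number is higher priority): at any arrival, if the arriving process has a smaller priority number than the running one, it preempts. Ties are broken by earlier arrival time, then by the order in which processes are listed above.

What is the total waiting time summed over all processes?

174

Schedule: | A 0-3 | F 3-13 | H 13-21 | G 21-29 | D 29-32 | B 32-36 | E 36-40 | C 40-41 |
Completion: A=3  B=36  C=41  D=32  E=40  F=13  G=29  H=21
Waiting = turnaround − burst: A=0, B=32, C=40, D=29, E=36, F=3, G=21, H=13
Total waiting = 0 + 32 + 40 + 29 + 36 + 3 + 21 + 13 = 174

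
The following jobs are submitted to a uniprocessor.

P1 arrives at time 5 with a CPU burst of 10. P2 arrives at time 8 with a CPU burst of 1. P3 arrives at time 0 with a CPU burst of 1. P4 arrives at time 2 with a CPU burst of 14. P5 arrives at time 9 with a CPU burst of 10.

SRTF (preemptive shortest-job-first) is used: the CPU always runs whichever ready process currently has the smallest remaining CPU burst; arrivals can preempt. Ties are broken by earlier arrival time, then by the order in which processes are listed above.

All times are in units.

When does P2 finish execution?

Gantt: | P3 0-1 | idle 1-2 | P4 2-5 | P1 5-8 | P2 8-9 | P1 9-16 | P5 16-26 | P4 26-37 |
Completion: P1=16  P2=9  P3=1  P4=37  P5=26

9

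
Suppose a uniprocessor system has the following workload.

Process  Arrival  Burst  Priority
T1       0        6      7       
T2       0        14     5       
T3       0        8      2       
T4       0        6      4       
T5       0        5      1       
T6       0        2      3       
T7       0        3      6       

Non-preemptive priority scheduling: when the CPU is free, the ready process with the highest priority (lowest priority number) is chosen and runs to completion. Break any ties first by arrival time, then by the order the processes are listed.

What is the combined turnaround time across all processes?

171

Schedule: | T5 0-5 | T3 5-13 | T6 13-15 | T4 15-21 | T2 21-35 | T7 35-38 | T1 38-44 |
Completion: T1=44  T2=35  T3=13  T4=21  T5=5  T6=15  T7=38
Turnaround = completion − arrival: T1=44, T2=35, T3=13, T4=21, T5=5, T6=15, T7=38
Total turnaround = 44 + 35 + 13 + 21 + 5 + 15 + 38 = 171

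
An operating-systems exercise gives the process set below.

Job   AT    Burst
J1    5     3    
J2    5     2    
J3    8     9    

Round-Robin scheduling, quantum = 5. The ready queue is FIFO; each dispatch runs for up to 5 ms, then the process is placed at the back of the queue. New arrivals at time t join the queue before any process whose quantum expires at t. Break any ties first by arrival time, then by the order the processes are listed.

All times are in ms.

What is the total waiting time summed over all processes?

5

Schedule: | idle 0-5 | J1 5-8 | J2 8-10 | J3 10-19 |
Completion: J1=8  J2=10  J3=19
Turnaround (C−A): J1=3  J2=5  J3=11
Waiting = turnaround − burst: J1=0, J2=3, J3=2
Total waiting = 0 + 3 + 2 = 5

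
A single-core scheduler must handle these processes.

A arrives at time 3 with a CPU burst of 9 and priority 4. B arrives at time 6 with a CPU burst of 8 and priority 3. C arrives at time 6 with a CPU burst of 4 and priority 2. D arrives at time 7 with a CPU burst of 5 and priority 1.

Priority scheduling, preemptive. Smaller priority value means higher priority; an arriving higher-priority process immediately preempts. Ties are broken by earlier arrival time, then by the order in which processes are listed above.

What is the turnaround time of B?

Gantt: | idle 0-3 | A 3-6 | C 6-7 | D 7-12 | C 12-15 | B 15-23 | A 23-29 |
Completion: A=29  B=23  C=15  D=12
Turnaround (C−A): A=26  B=17  C=9  D=5
Turnaround(B) = completion − arrival = 23 − 6 = 17

17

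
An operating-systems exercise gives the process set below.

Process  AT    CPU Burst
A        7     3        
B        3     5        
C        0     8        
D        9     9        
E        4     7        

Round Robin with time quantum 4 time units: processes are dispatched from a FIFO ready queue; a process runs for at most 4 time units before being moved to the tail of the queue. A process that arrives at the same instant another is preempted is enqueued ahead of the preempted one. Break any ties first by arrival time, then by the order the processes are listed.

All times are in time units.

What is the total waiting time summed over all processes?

Gantt: | C 0-4 | B 4-8 | E 8-12 | C 12-16 | A 16-19 | B 19-20 | D 20-24 | E 24-27 | D 27-32 |
Completion: A=19  B=20  C=16  D=32  E=27
Waiting = turnaround − burst: A=9, B=12, C=8, D=14, E=16
Total waiting = 9 + 12 + 8 + 14 + 16 = 59

59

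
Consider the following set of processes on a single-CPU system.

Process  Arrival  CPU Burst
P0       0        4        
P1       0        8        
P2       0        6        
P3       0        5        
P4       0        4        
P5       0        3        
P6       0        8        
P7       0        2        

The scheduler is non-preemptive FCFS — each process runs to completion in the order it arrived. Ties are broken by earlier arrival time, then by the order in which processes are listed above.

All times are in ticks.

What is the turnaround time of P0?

Gantt: | P0 0-4 | P1 4-12 | P2 12-18 | P3 18-23 | P4 23-27 | P5 27-30 | P6 30-38 | P7 38-40 |
Completion: P0=4  P1=12  P2=18  P3=23  P4=27  P5=30  P6=38  P7=40
Turnaround (C−A): P0=4  P1=12  P2=18  P3=23  P4=27  P5=30  P6=38  P7=40
Turnaround(P0) = completion − arrival = 4 − 0 = 4

4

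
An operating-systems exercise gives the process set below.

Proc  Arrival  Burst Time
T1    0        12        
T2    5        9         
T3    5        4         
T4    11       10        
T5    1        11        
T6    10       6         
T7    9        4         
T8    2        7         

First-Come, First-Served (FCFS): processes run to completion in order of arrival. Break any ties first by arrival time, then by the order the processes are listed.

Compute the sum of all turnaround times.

267

Gantt: | T1 0-12 | T5 12-23 | T8 23-30 | T2 30-39 | T3 39-43 | T7 43-47 | T6 47-53 | T4 53-63 |
Completion: T1=12  T2=39  T3=43  T4=63  T5=23  T6=53  T7=47  T8=30
Turnaround (C−A): T1=12  T2=34  T3=38  T4=52  T5=22  T6=43  T7=38  T8=28
Turnaround = completion − arrival: T1=12, T2=34, T3=38, T4=52, T5=22, T6=43, T7=38, T8=28
Total turnaround = 12 + 34 + 38 + 52 + 22 + 43 + 38 + 28 = 267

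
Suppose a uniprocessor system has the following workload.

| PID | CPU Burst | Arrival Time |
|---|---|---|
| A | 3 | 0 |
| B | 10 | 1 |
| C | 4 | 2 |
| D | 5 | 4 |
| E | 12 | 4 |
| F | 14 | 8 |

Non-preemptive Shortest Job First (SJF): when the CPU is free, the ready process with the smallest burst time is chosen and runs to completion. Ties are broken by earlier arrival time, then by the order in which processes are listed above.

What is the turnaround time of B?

Timeline: | A 0-3 | C 3-7 | D 7-12 | B 12-22 | E 22-34 | F 34-48 |
Completion: A=3  B=22  C=7  D=12  E=34  F=48
Turnaround (C−A): A=3  B=21  C=5  D=8  E=30  F=40
Turnaround(B) = completion − arrival = 22 − 1 = 21

21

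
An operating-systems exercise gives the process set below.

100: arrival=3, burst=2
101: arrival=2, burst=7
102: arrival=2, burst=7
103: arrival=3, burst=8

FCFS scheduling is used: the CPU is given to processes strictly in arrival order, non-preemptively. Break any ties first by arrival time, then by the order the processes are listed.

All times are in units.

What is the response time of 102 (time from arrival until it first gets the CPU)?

Schedule: | idle 0-2 | 101 2-9 | 102 9-16 | 100 16-18 | 103 18-26 |
Completion: 100=18  101=9  102=16  103=26
Response(102) = first start − arrival = 9 − 2 = 7

7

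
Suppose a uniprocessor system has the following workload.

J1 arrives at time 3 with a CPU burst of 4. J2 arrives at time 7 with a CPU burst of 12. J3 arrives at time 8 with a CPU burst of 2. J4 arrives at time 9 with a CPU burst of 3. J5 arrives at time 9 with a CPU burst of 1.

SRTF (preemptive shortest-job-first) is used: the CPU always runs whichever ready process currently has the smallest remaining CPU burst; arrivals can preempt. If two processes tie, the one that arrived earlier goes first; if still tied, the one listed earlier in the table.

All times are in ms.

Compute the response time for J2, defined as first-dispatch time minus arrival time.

Gantt: | idle 0-3 | J1 3-7 | J2 7-8 | J3 8-10 | J5 10-11 | J4 11-14 | J2 14-25 |
Completion: J1=7  J2=25  J3=10  J4=14  J5=11
Turnaround (C−A): J1=4  J2=18  J3=2  J4=5  J5=2
Response(J2) = first start − arrival = 7 − 7 = 0

0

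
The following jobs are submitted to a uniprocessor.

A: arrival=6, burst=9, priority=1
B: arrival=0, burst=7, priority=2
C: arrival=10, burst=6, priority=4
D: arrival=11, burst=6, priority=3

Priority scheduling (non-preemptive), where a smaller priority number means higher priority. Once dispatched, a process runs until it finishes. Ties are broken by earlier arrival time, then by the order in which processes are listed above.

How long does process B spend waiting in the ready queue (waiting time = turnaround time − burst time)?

Timeline: | B 0-7 | A 7-16 | D 16-22 | C 22-28 |
Completion: A=16  B=7  C=28  D=22
Turnaround (C−A): A=10  B=7  C=18  D=11
Waiting(B) = turnaround − burst = 7 − 7 = 0

0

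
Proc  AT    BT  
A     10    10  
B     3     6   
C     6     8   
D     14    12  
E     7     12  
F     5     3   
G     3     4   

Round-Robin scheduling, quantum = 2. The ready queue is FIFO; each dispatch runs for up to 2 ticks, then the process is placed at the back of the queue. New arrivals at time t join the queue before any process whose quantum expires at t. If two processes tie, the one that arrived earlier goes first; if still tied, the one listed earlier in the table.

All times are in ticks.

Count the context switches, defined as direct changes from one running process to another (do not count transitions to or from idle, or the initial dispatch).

Timeline: | idle 0-3 | B 3-5 | G 5-7 | F 7-9 | B 9-11 | C 11-13 | E 13-15 | G 15-17 | F 17-18 | A 18-20 | B 20-22 | C 22-24 | D 24-26 | E 26-28 | A 28-30 | C 30-32 | D 32-34 | E 34-36 | A 36-38 | C 38-40 | D 40-42 | E 42-44 | A 44-46 | D 46-48 | E 48-50 | A 50-52 | D 52-54 | E 54-56 | D 56-58 |
Completion: A=52  B=22  C=40  D=58  E=56  F=18  G=17
Turnaround (C−A): A=42  B=19  C=34  D=44  E=49  F=13  G=14

27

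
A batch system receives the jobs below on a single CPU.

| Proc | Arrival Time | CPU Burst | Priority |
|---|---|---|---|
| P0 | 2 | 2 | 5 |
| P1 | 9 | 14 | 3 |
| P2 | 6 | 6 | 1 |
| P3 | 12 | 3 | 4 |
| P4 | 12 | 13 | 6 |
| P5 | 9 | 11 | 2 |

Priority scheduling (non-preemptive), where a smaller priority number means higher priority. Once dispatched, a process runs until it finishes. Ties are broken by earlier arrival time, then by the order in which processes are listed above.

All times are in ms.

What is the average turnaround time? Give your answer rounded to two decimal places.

Gantt: | idle 0-2 | P0 2-4 | idle 4-6 | P2 6-12 | P5 12-23 | P1 23-37 | P3 37-40 | P4 40-53 |
Completion: P0=4  P1=37  P2=12  P3=40  P4=53  P5=23
Turnaround (C−A): P0=2  P1=28  P2=6  P3=28  P4=41  P5=14
Turnaround times: P0=2, P1=28, P2=6, P3=28, P4=41, P5=14
Average turnaround = (2+28+6+28+41+14) / 6 = 119/6 = 19.83

19.83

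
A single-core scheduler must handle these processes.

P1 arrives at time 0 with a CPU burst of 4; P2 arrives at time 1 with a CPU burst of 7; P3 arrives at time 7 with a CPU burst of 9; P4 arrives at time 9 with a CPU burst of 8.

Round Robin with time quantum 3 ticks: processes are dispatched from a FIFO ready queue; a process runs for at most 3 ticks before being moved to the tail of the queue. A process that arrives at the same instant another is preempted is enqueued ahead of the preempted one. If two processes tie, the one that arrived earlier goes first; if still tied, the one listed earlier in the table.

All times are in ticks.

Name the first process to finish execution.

P1

Timeline: | P1 0-3 | P2 3-6 | P1 6-7 | P2 7-10 | P3 10-13 | P4 13-16 | P2 16-17 | P3 17-20 | P4 20-23 | P3 23-26 | P4 26-28 |
Completion: P1=7  P2=17  P3=26  P4=28
Turnaround (C−A): P1=7  P2=16  P3=19  P4=19
Finish order: P1 → P2 → P3 → P4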